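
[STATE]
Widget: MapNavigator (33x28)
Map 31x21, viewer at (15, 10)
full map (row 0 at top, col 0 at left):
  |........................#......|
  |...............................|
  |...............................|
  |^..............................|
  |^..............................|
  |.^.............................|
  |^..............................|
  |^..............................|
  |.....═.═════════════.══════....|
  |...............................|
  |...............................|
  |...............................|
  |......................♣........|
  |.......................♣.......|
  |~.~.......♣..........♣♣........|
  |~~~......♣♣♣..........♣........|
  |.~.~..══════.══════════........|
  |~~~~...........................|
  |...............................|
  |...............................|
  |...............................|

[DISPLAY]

                                 
                                 
                                 
                                 
 ........................#...... 
 ............................... 
 ............................... 
 ^.............................. 
 ^.............................. 
 .^............................. 
 ^.............................. 
 ^.............................. 
 .....═.═════════════.══════.... 
 ............................... 
 ...............@............... 
 ............................... 
 ......................♣........ 
 .......................♣....... 
 ~.~.......♣..........♣♣........ 
 ~~~......♣♣♣..........♣........ 
 .~.~..══════.══════════........ 
 ~~~~........................... 
 ............................... 
 ............................... 
 ............................... 
                                 
                                 
                                 


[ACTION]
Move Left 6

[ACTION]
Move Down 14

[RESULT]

       ^.........................
       ^.........................
       .....═.═════════════.═════
       ..........................
       ..........................
       ..........................
       ......................♣...
       .......................♣..
       ~.~.......♣..........♣♣...
       ~~~......♣♣♣..........♣...
       .~.~..══════.══════════...
       ~~~~......................
       ..........................
       ..........................
       .........@................
                                 
                                 
                                 
                                 
                                 
                                 
                                 
                                 
                                 
                                 
                                 
                                 
                                 


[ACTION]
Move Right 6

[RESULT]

 ^.............................. 
 ^.............................. 
 .....═.═════════════.══════.... 
 ............................... 
 ............................... 
 ............................... 
 ......................♣........ 
 .......................♣....... 
 ~.~.......♣..........♣♣........ 
 ~~~......♣♣♣..........♣........ 
 .~.~..══════.══════════........ 
 ~~~~........................... 
 ............................... 
 ............................... 
 ...............@............... 
                                 
                                 
                                 
                                 
                                 
                                 
                                 
                                 
                                 
                                 
                                 
                                 
                                 


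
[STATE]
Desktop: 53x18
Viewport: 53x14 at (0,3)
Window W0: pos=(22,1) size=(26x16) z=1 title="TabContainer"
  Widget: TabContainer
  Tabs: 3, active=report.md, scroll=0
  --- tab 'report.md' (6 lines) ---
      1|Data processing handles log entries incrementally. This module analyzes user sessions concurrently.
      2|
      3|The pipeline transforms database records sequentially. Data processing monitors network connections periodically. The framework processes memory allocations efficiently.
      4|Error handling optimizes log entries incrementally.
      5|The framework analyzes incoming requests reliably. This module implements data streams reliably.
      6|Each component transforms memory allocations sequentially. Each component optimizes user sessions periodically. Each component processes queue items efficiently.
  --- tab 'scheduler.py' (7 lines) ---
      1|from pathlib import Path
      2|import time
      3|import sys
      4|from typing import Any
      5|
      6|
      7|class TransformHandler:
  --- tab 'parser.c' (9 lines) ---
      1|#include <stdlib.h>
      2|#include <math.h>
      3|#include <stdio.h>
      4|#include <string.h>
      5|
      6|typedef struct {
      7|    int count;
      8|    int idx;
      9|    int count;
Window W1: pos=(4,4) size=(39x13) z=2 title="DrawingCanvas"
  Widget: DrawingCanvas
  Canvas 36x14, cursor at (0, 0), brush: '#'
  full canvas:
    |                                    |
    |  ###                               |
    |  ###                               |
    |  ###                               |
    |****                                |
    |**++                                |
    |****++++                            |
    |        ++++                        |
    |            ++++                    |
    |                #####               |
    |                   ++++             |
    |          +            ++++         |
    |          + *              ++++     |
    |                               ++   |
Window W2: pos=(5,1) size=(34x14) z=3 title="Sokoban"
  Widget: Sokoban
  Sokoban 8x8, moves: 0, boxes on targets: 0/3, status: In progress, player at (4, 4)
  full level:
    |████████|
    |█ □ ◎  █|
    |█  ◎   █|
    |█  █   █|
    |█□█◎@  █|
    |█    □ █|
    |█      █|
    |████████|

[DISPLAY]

     ┠────────────────────────────────┨────────┨     
    ┏┃████████                        ┃━━━┓er.p┃     
    ┃┃█ □ ◎  █                        ┃   ┃────┃     
    ┠┃█  ◎   █                        ┃───┨les ┃     
    ┃┃█  █   █                        ┃   ┃    ┃     
    ┃┃█□█◎@  █                        ┃   ┃rms ┃     
    ┃┃█    □ █                        ┃   ┃izes┃     
    ┃┃█      █                        ┃   ┃es i┃     
    ┃┃████████                        ┃   ┃form┃     
    ┃┃Moves: 0  0/3                   ┃   ┃    ┃     
    ┃┃                                ┃   ┃    ┃     
    ┃┗━━━━━━━━━━━━━━━━━━━━━━━━━━━━━━━━┛   ┃    ┃     
    ┃            ++++                     ┃    ┃     
    ┗━━━━━━━━━━━━━━━━━━━━━━━━━━━━━━━━━━━━━┛━━━━┛     


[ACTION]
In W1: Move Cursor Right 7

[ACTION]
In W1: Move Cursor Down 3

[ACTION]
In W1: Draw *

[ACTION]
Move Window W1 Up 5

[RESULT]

    ┃┠────────────────────────────────┨   ┃────┨     
    ┃┃████████                        ┃   ┃er.p┃     
    ┃┃█ □ ◎  █                        ┃   ┃────┃     
    ┃┃█  ◎   █                        ┃   ┃les ┃     
    ┃┃█  █   █                        ┃   ┃    ┃     
    ┃┃█□█◎@  █                        ┃   ┃rms ┃     
    ┃┃█    □ █                        ┃   ┃izes┃     
    ┃┃█      █                        ┃   ┃es i┃     
    ┃┃████████                        ┃   ┃form┃     
    ┗┃Moves: 0  0/3                   ┃━━━┛    ┃     
     ┃                                ┃        ┃     
     ┗━━━━━━━━━━━━━━━━━━━━━━━━━━━━━━━━┛        ┃     
                      ┃                        ┃     
                      ┗━━━━━━━━━━━━━━━━━━━━━━━━┛     


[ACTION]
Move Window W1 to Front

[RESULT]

    ┃                                     ┃────┨     
    ┃  ###                                ┃er.p┃     
    ┃  ###                                ┃────┃     
    ┃  ###  *                             ┃les ┃     
    ┃****                                 ┃    ┃     
    ┃**++                                 ┃rms ┃     
    ┃****++++                             ┃izes┃     
    ┃        ++++                         ┃es i┃     
    ┃            ++++                     ┃form┃     
    ┗━━━━━━━━━━━━━━━━━━━━━━━━━━━━━━━━━━━━━┛    ┃     
     ┃                                ┃        ┃     
     ┗━━━━━━━━━━━━━━━━━━━━━━━━━━━━━━━━┛        ┃     
                      ┃                        ┃     
                      ┗━━━━━━━━━━━━━━━━━━━━━━━━┛     


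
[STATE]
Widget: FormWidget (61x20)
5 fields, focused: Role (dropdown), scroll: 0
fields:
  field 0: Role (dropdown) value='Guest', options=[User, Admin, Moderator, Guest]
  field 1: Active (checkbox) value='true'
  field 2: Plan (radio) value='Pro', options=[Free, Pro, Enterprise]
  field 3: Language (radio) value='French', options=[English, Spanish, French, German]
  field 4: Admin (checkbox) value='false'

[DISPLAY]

> Role:       [Guest                                       ▼]
  Active:     [x]                                            
  Plan:       ( ) Free  (●) Pro  ( ) Enterprise              
  Language:   ( ) English  ( ) Spanish  (●) French  ( ) Germa
  Admin:      [ ]                                            
                                                             
                                                             
                                                             
                                                             
                                                             
                                                             
                                                             
                                                             
                                                             
                                                             
                                                             
                                                             
                                                             
                                                             
                                                             


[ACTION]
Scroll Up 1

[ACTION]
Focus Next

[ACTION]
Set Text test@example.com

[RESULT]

  Role:       [Guest                                       ▼]
> Active:     [x]                                            
  Plan:       ( ) Free  (●) Pro  ( ) Enterprise              
  Language:   ( ) English  ( ) Spanish  (●) French  ( ) Germa
  Admin:      [ ]                                            
                                                             
                                                             
                                                             
                                                             
                                                             
                                                             
                                                             
                                                             
                                                             
                                                             
                                                             
                                                             
                                                             
                                                             
                                                             


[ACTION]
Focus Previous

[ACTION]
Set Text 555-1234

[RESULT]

> Role:       [Guest                                       ▼]
  Active:     [x]                                            
  Plan:       ( ) Free  (●) Pro  ( ) Enterprise              
  Language:   ( ) English  ( ) Spanish  (●) French  ( ) Germa
  Admin:      [ ]                                            
                                                             
                                                             
                                                             
                                                             
                                                             
                                                             
                                                             
                                                             
                                                             
                                                             
                                                             
                                                             
                                                             
                                                             
                                                             


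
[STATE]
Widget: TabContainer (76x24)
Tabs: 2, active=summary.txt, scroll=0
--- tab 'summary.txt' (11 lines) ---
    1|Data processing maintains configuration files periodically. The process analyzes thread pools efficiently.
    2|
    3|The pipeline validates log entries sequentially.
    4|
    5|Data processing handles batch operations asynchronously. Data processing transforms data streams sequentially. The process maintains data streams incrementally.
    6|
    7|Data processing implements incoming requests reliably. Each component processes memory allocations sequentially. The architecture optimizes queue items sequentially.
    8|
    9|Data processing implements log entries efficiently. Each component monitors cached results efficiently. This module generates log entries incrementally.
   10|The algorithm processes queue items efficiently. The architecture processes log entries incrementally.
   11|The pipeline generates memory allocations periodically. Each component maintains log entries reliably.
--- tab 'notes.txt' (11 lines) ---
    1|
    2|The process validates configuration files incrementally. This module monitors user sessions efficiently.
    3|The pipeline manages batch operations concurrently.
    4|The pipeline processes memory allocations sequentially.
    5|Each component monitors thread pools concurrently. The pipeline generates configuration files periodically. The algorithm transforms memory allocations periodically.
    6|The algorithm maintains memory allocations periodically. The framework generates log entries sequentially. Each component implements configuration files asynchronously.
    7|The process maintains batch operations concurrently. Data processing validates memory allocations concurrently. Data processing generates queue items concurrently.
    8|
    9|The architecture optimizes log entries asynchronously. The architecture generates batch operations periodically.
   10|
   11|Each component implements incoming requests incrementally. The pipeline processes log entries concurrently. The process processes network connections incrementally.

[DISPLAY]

[summary.txt]│ notes.txt                                                    
────────────────────────────────────────────────────────────────────────────
Data processing maintains configuration files periodically. The process anal
                                                                            
The pipeline validates log entries sequentially.                            
                                                                            
Data processing handles batch operations asynchronously. Data processing tra
                                                                            
Data processing implements incoming requests reliably. Each component proces
                                                                            
Data processing implements log entries efficiently. Each component monitors 
The algorithm processes queue items efficiently. The architecture processes 
The pipeline generates memory allocations periodically. Each component maint
                                                                            
                                                                            
                                                                            
                                                                            
                                                                            
                                                                            
                                                                            
                                                                            
                                                                            
                                                                            
                                                                            


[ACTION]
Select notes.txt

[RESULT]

 summary.txt │[notes.txt]                                                   
────────────────────────────────────────────────────────────────────────────
                                                                            
The process validates configuration files incrementally. This module monitor
The pipeline manages batch operations concurrently.                         
The pipeline processes memory allocations sequentially.                     
Each component monitors thread pools concurrently. The pipeline generates co
The algorithm maintains memory allocations periodically. The framework gener
The process maintains batch operations concurrently. Data processing validat
                                                                            
The architecture optimizes log entries asynchronously. The architecture gene
                                                                            
Each component implements incoming requests incrementally. The pipeline proc
                                                                            
                                                                            
                                                                            
                                                                            
                                                                            
                                                                            
                                                                            
                                                                            
                                                                            
                                                                            
                                                                            


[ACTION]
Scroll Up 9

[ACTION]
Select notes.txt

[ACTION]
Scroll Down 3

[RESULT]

 summary.txt │[notes.txt]                                                   
────────────────────────────────────────────────────────────────────────────
The pipeline processes memory allocations sequentially.                     
Each component monitors thread pools concurrently. The pipeline generates co
The algorithm maintains memory allocations periodically. The framework gener
The process maintains batch operations concurrently. Data processing validat
                                                                            
The architecture optimizes log entries asynchronously. The architecture gene
                                                                            
Each component implements incoming requests incrementally. The pipeline proc
                                                                            
                                                                            
                                                                            
                                                                            
                                                                            
                                                                            
                                                                            
                                                                            
                                                                            
                                                                            
                                                                            
                                                                            
                                                                            
                                                                            


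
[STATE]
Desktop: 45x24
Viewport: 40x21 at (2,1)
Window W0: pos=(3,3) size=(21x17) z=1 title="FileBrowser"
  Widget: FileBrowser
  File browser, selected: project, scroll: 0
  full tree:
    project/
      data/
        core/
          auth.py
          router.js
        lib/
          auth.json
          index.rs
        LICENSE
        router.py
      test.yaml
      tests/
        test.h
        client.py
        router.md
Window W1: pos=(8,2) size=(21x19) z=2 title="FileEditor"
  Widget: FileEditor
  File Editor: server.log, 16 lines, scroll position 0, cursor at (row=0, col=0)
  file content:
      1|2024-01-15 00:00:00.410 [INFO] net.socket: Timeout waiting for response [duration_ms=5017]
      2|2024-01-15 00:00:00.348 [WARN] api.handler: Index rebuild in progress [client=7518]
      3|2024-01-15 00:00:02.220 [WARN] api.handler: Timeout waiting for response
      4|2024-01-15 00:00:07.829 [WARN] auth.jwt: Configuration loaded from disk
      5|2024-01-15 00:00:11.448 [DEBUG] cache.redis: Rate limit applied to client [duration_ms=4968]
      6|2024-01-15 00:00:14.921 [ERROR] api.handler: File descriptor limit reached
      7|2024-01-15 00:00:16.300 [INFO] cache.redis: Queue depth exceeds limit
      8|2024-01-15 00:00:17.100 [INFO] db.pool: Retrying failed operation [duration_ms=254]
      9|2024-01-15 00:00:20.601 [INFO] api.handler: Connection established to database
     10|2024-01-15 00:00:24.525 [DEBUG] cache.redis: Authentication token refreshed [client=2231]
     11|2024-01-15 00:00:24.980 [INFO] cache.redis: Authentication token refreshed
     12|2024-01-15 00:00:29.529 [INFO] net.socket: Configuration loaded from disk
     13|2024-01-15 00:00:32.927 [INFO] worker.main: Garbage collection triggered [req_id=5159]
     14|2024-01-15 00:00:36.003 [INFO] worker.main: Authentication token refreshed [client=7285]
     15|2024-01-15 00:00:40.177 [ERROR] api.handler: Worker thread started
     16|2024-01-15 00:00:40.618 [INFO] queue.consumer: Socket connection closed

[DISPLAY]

                                        
      ┏━━━━━━━━━━━━━━━━━━━┓             
 ┏━━━━┃ FileEditor        ┃             
 ┃ Fil┠───────────────────┨             
 ┠────┃█024-01-15 00:00:0▲┃             
 ┃> [-┃2024-01-15 00:00:0█┃             
 ┃    ┃2024-01-15 00:00:0░┃             
 ┃    ┃2024-01-15 00:00:0░┃             
 ┃    ┃2024-01-15 00:00:1░┃             
 ┃    ┃2024-01-15 00:00:1░┃             
 ┃    ┃2024-01-15 00:00:1░┃             
 ┃    ┃2024-01-15 00:00:1░┃             
 ┃    ┃2024-01-15 00:00:2░┃             
 ┃    ┃2024-01-15 00:00:2░┃             
 ┃    ┃2024-01-15 00:00:2░┃             
 ┃    ┃2024-01-15 00:00:2░┃             
 ┃    ┃2024-01-15 00:00:3░┃             
 ┃    ┃2024-01-15 00:00:3░┃             
 ┗━━━━┃2024-01-15 00:00:4▼┃             
      ┗━━━━━━━━━━━━━━━━━━━┛             
                                        


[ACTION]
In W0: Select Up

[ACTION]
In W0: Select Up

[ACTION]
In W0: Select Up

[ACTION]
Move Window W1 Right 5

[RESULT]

                                        
           ┏━━━━━━━━━━━━━━━━━━━┓        
 ┏━━━━━━━━━┃ FileEditor        ┃        
 ┃ FileBrow┠───────────────────┨        
 ┠─────────┃█024-01-15 00:00:0▲┃        
 ┃> [-] pro┃2024-01-15 00:00:0█┃        
 ┃    [+] d┃2024-01-15 00:00:0░┃        
 ┃    test.┃2024-01-15 00:00:0░┃        
 ┃    [+] t┃2024-01-15 00:00:1░┃        
 ┃         ┃2024-01-15 00:00:1░┃        
 ┃         ┃2024-01-15 00:00:1░┃        
 ┃         ┃2024-01-15 00:00:1░┃        
 ┃         ┃2024-01-15 00:00:2░┃        
 ┃         ┃2024-01-15 00:00:2░┃        
 ┃         ┃2024-01-15 00:00:2░┃        
 ┃         ┃2024-01-15 00:00:2░┃        
 ┃         ┃2024-01-15 00:00:3░┃        
 ┃         ┃2024-01-15 00:00:3░┃        
 ┗━━━━━━━━━┃2024-01-15 00:00:4▼┃        
           ┗━━━━━━━━━━━━━━━━━━━┛        
                                        


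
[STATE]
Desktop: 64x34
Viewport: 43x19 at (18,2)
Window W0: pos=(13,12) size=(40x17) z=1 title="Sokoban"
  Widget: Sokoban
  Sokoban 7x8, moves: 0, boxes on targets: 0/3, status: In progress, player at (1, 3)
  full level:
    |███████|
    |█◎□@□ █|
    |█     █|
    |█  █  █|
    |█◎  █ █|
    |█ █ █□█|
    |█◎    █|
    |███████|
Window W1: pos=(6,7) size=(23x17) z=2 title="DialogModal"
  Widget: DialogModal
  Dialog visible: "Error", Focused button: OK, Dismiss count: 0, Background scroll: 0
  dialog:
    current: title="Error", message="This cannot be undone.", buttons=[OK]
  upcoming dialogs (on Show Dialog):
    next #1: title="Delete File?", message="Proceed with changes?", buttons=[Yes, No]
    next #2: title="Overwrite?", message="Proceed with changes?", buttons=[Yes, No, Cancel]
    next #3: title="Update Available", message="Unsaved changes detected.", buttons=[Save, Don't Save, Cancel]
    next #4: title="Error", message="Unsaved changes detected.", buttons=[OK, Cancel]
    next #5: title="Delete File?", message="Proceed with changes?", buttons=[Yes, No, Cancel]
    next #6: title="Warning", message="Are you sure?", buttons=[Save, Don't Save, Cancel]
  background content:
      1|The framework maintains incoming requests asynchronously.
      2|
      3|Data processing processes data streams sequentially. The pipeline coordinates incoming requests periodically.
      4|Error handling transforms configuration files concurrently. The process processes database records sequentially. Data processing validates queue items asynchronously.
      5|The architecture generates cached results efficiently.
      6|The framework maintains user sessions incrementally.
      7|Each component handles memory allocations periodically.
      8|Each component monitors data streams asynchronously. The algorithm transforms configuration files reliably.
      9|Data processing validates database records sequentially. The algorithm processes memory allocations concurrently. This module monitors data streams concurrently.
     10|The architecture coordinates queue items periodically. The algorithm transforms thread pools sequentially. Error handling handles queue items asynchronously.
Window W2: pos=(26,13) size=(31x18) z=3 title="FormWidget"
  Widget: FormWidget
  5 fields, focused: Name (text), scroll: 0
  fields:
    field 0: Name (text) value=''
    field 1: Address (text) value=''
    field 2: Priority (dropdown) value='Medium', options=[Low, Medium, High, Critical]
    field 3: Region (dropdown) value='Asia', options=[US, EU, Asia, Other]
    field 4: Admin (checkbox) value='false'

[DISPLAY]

                                           
                                           
                                           
                                           
                                           
━━━━━━━━━━┓                                
l         ┃                                
──────────┨                                
rk maintai┃                                
          ┃                                
sing proce┃━━━━━━━━━━━━━━━━━━━━━━━┓        
ing tran┏━━━━━━━━━━━━━━━━━━━━━━━━━━━━━┓    
───────┐┃ FormWidget                  ┃    
or     │┠─────────────────────────────┨    
not be │┃> Name:       [             ]┃    
K]     │┃  Address:    [             ]┃    
───────┘┃  Priority:   [Medium      ▼]┃    
cture co┃  Region:     [Asia        ▼]┃    
        ┃  Admin:      [ ]            ┃    


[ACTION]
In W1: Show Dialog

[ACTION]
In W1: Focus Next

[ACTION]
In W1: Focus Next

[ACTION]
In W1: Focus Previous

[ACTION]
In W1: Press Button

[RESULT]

                                           
                                           
                                           
                                           
                                           
━━━━━━━━━━┓                                
l         ┃                                
──────────┨                                
rk maintai┃                                
          ┃                                
sing proce┃━━━━━━━━━━━━━━━━━━━━━━━┓        
ing tran┏━━━━━━━━━━━━━━━━━━━━━━━━━━━━━┓    
cture ge┃ FormWidget                  ┃    
rk maint┠─────────────────────────────┨    
ent hand┃> Name:       [             ]┃    
ent moni┃  Address:    [             ]┃    
sing val┃  Priority:   [Medium      ▼]┃    
cture co┃  Region:     [Asia        ▼]┃    
        ┃  Admin:      [ ]            ┃    


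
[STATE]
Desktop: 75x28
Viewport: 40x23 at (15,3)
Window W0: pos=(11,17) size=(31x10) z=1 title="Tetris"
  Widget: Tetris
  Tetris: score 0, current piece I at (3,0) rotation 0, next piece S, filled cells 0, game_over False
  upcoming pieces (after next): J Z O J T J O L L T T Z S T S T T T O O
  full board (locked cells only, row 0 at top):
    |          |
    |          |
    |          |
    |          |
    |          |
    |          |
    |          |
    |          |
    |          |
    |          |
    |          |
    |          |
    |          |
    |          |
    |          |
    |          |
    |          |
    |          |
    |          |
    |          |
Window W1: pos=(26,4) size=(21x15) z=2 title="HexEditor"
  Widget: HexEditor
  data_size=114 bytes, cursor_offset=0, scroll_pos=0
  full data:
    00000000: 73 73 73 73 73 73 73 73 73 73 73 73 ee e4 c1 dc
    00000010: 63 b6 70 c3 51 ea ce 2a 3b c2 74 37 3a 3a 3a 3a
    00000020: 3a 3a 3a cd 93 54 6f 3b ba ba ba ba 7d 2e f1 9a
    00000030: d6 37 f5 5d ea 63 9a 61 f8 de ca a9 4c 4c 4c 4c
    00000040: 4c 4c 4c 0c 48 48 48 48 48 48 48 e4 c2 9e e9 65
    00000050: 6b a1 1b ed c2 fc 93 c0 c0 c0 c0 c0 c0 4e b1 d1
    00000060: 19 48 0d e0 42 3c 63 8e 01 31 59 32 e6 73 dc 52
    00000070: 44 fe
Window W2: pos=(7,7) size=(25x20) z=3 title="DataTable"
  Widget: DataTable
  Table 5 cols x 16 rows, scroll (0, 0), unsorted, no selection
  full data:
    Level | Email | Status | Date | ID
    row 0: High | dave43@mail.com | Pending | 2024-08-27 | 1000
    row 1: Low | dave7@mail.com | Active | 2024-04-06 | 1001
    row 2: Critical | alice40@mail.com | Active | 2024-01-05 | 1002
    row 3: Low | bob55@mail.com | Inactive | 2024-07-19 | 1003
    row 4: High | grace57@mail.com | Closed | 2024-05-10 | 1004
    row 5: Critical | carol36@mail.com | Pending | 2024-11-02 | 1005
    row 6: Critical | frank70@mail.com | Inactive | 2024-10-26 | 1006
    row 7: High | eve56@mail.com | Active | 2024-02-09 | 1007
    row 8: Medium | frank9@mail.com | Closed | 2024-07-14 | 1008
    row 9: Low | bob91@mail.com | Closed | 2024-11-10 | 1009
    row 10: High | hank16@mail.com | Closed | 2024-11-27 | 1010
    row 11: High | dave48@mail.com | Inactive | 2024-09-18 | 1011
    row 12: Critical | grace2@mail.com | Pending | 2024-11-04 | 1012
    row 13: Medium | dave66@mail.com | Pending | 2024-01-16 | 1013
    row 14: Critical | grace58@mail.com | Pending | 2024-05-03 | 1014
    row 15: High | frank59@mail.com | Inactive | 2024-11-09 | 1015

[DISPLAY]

                                        
           ┏━━━━━━━━━━━━━━━━━━━┓        
           ┃ HexEditor         ┃        
           ┠───────────────────┨        
━━━━━━━━━━━━━━━━┓000  73 73 73 ┃        
ble             ┃010  63 b6 70 ┃        
────────────────┨020  3a 3a 3a ┃        
 │Email         ┃030  d6 37 f5 ┃        
─┼──────────────┃040  4c 4c 4c ┃        
 │dave43@mail.co┃050  6b a1 1b ┃        
 │dave7@mail.com┃060  19 48 0d ┃        
l│alice40@mail.c┃070  44 fe    ┃        
 │bob55@mail.com┃              ┃        
 │grace57@mail.c┃              ┃        
l│carol36@mail.c┃              ┃        
l│frank70@mail.c┃━━━━━━━━━━━━━━┛        
 │eve56@mail.com┃─────────┨             
 │frank9@mail.co┃         ┃             
 │bob91@mail.com┃         ┃             
 │hank16@mail.co┃         ┃             
 │dave48@mail.co┃         ┃             
l│grace2@mail.co┃         ┃             
 │dave66@mail.co┃         ┃             


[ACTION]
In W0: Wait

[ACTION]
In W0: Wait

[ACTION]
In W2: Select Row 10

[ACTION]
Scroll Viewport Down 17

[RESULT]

           ┃ HexEditor         ┃        
           ┠───────────────────┨        
━━━━━━━━━━━━━━━━┓000  73 73 73 ┃        
ble             ┃010  63 b6 70 ┃        
────────────────┨020  3a 3a 3a ┃        
 │Email         ┃030  d6 37 f5 ┃        
─┼──────────────┃040  4c 4c 4c ┃        
 │dave43@mail.co┃050  6b a1 1b ┃        
 │dave7@mail.com┃060  19 48 0d ┃        
l│alice40@mail.c┃070  44 fe    ┃        
 │bob55@mail.com┃              ┃        
 │grace57@mail.c┃              ┃        
l│carol36@mail.c┃              ┃        
l│frank70@mail.c┃━━━━━━━━━━━━━━┛        
 │eve56@mail.com┃─────────┨             
 │frank9@mail.co┃         ┃             
 │bob91@mail.com┃         ┃             
 │hank16@mail.co┃         ┃             
 │dave48@mail.co┃         ┃             
l│grace2@mail.co┃         ┃             
 │dave66@mail.co┃         ┃             
━━━━━━━━━━━━━━━━┛━━━━━━━━━┛             
                                        


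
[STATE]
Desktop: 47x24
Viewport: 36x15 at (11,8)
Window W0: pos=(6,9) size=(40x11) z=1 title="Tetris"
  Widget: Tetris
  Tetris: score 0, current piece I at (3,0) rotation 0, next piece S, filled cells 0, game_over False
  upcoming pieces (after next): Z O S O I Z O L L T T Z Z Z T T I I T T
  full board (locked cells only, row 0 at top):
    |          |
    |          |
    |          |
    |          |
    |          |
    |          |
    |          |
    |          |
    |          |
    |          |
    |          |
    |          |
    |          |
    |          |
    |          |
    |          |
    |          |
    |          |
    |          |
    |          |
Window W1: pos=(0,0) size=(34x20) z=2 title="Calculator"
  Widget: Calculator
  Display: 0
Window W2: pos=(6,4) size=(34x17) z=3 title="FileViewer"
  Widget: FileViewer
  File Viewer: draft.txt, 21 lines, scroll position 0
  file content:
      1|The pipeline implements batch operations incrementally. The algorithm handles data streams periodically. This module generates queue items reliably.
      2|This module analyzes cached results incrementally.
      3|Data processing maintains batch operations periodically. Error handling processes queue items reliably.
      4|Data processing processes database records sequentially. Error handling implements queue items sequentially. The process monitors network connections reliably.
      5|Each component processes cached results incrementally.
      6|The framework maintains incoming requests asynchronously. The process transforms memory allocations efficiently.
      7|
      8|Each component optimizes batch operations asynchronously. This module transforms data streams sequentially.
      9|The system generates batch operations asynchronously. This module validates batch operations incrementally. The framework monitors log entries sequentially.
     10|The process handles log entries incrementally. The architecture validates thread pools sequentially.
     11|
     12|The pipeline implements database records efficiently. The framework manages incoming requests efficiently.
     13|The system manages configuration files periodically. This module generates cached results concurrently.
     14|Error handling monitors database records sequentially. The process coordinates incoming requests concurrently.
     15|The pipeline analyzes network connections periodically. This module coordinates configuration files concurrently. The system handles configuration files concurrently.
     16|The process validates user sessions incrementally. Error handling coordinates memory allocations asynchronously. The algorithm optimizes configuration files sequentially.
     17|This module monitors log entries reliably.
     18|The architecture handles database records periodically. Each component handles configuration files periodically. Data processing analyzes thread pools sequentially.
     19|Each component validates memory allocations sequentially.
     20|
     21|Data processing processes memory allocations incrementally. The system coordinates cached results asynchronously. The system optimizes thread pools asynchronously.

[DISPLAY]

 module analyzes cached res█┃       
 processing maintains batch░┃━━━━━┓ 
 processing processes datab░┃     ┃ 
 component processes cached░┃─────┨ 
framework maintains incomin░┃     ┃ 
                           ░┃     ┃ 
 component optimizes batch ░┃     ┃ 
system generates batch oper░┃     ┃ 
process handles log entries░┃     ┃ 
                           ░┃     ┃ 
pipeline implements databas░┃     ┃ 
system manages configuratio▼┃━━━━━┛ 
━━━━━━━━━━━━━━━━━━━━━━━━━━━━┛       
                                    
                                    


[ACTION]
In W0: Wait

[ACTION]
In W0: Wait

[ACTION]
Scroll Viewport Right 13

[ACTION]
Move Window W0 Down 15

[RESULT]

 module analyzes cached res█┃       
 processing maintains batch░┃       
 processing processes datab░┃       
 component processes cached░┃       
framework maintains incomin░┃       
                           ░┃━━━━━┓ 
 component optimizes batch ░┃     ┃ 
system generates batch oper░┃─────┨ 
process handles log entries░┃     ┃ 
                           ░┃     ┃ 
pipeline implements databas░┃     ┃ 
system manages configuratio▼┃     ┃ 
━━━━━━━━━━━━━━━━━━━━━━━━━━━━┛     ┃ 
      │                           ┃ 
      │Score:                     ┃ 
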